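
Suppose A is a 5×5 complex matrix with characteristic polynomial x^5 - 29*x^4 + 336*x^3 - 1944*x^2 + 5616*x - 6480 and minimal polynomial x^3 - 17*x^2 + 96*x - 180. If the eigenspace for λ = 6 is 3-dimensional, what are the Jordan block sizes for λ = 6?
Block sizes for λ = 6: [2, 1, 1]

Step 1 — from the characteristic polynomial, algebraic multiplicity of λ = 6 is 4. From dim ker(A − (6)·I) = 3, there are exactly 3 Jordan blocks for λ = 6.
Step 2 — from the minimal polynomial, the factor (x − 6)^2 tells us the largest block for λ = 6 has size 2.
Step 3 — with total size 4, 3 blocks, and largest block 2, the block sizes (in nonincreasing order) are [2, 1, 1].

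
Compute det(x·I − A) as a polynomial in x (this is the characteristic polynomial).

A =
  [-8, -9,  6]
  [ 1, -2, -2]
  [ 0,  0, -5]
x^3 + 15*x^2 + 75*x + 125

Expanding det(x·I − A) (e.g. by cofactor expansion or by noting that A is similar to its Jordan form J, which has the same characteristic polynomial as A) gives
  χ_A(x) = x^3 + 15*x^2 + 75*x + 125
which factors as (x + 5)^3. The eigenvalues (with algebraic multiplicities) are λ = -5 with multiplicity 3.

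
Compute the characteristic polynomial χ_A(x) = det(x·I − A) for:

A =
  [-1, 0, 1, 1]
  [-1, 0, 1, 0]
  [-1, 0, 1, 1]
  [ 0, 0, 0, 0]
x^4

Expanding det(x·I − A) (e.g. by cofactor expansion or by noting that A is similar to its Jordan form J, which has the same characteristic polynomial as A) gives
  χ_A(x) = x^4
which factors as x^4. The eigenvalues (with algebraic multiplicities) are λ = 0 with multiplicity 4.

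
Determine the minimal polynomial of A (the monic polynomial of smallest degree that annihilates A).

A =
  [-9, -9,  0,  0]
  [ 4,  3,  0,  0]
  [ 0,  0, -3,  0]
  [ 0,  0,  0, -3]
x^2 + 6*x + 9

The characteristic polynomial is χ_A(x) = (x + 3)^4, so the eigenvalues are known. The minimal polynomial is
  m_A(x) = Π_λ (x − λ)^{k_λ}
where k_λ is the size of the *largest* Jordan block for λ (equivalently, the smallest k with (A − λI)^k v = 0 for every generalised eigenvector v of λ).

  λ = -3: largest Jordan block has size 2, contributing (x + 3)^2

So m_A(x) = (x + 3)^2 = x^2 + 6*x + 9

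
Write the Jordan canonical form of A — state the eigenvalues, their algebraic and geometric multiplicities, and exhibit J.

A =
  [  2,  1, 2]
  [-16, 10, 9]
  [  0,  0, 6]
J_3(6)

The characteristic polynomial is
  det(x·I − A) = x^3 - 18*x^2 + 108*x - 216 = (x - 6)^3

Eigenvalues and multiplicities (the geometric multiplicity of λ is n − rank(A − λI), which equals the number of Jordan blocks for λ):
  λ = 6: algebraic multiplicity = 3, geometric multiplicity = 1

Determining the block sizes for each eigenvalue:
  λ = 6: one block (gm = 1), so the single block has size am = 3 → block sizes [3]

Assembling the blocks gives a Jordan form
J =
  [6, 1, 0]
  [0, 6, 1]
  [0, 0, 6]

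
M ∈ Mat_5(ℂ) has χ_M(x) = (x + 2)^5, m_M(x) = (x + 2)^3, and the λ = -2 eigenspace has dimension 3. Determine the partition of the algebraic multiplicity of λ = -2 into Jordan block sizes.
Block sizes for λ = -2: [3, 1, 1]

Step 1 — from the characteristic polynomial, algebraic multiplicity of λ = -2 is 5. From dim ker(M − (-2)·I) = 3, there are exactly 3 Jordan blocks for λ = -2.
Step 2 — from the minimal polynomial, the factor (x + 2)^3 tells us the largest block for λ = -2 has size 3.
Step 3 — with total size 5, 3 blocks, and largest block 3, the block sizes (in nonincreasing order) are [3, 1, 1].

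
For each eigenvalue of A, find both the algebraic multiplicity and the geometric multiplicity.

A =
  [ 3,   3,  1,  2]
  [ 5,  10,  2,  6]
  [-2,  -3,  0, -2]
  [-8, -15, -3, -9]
λ = 1: alg = 4, geom = 2

Step 1 — factor the characteristic polynomial to read off the algebraic multiplicities:
  χ_A(x) = (x - 1)^4

Step 2 — compute geometric multiplicities via the rank-nullity identity g(λ) = n − rank(A − λI):
  rank(A − (1)·I) = 2, so dim ker(A − (1)·I) = n − 2 = 2

Summary:
  λ = 1: algebraic multiplicity = 4, geometric multiplicity = 2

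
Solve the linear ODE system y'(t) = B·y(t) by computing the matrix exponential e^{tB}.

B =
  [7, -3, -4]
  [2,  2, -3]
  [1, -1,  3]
e^{tB} =
  [-t^2*exp(4*t)/2 + 3*t*exp(4*t) + exp(4*t), t^2*exp(4*t)/2 - 3*t*exp(4*t), t^2*exp(4*t)/2 - 4*t*exp(4*t)]
  [-t^2*exp(4*t)/2 + 2*t*exp(4*t), t^2*exp(4*t)/2 - 2*t*exp(4*t) + exp(4*t), t^2*exp(4*t)/2 - 3*t*exp(4*t)]
  [t*exp(4*t), -t*exp(4*t), -t*exp(4*t) + exp(4*t)]

Strategy: write B = P · J · P⁻¹ where J is a Jordan canonical form, so e^{tB} = P · e^{tJ} · P⁻¹, and e^{tJ} can be computed block-by-block.

B has Jordan form
J =
  [4, 1, 0]
  [0, 4, 1]
  [0, 0, 4]
(up to reordering of blocks).

Per-block formulas:
  For a 3×3 Jordan block J_3(4): exp(t · J_3(4)) = e^(4t)·(I + t·N + (t^2/2)·N^2), where N is the 3×3 nilpotent shift.

After assembling e^{tJ} and conjugating by P, we get:

e^{tB} =
  [-t^2*exp(4*t)/2 + 3*t*exp(4*t) + exp(4*t), t^2*exp(4*t)/2 - 3*t*exp(4*t), t^2*exp(4*t)/2 - 4*t*exp(4*t)]
  [-t^2*exp(4*t)/2 + 2*t*exp(4*t), t^2*exp(4*t)/2 - 2*t*exp(4*t) + exp(4*t), t^2*exp(4*t)/2 - 3*t*exp(4*t)]
  [t*exp(4*t), -t*exp(4*t), -t*exp(4*t) + exp(4*t)]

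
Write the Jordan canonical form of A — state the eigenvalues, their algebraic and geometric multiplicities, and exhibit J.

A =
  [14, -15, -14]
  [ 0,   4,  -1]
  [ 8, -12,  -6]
J_3(4)

The characteristic polynomial is
  det(x·I − A) = x^3 - 12*x^2 + 48*x - 64 = (x - 4)^3

Eigenvalues and multiplicities (the geometric multiplicity of λ is n − rank(A − λI), which equals the number of Jordan blocks for λ):
  λ = 4: algebraic multiplicity = 3, geometric multiplicity = 1

Determining the block sizes for each eigenvalue:
  λ = 4: one block (gm = 1), so the single block has size am = 3 → block sizes [3]

Assembling the blocks gives a Jordan form
J =
  [4, 1, 0]
  [0, 4, 1]
  [0, 0, 4]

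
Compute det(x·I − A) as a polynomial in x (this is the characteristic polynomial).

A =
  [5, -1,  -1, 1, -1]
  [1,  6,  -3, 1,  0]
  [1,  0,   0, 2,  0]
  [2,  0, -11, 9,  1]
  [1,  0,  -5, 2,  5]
x^5 - 25*x^4 + 250*x^3 - 1250*x^2 + 3125*x - 3125

Expanding det(x·I − A) (e.g. by cofactor expansion or by noting that A is similar to its Jordan form J, which has the same characteristic polynomial as A) gives
  χ_A(x) = x^5 - 25*x^4 + 250*x^3 - 1250*x^2 + 3125*x - 3125
which factors as (x - 5)^5. The eigenvalues (with algebraic multiplicities) are λ = 5 with multiplicity 5.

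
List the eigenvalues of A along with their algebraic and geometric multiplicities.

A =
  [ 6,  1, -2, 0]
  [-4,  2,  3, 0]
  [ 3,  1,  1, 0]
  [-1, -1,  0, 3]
λ = 3: alg = 4, geom = 2

Step 1 — factor the characteristic polynomial to read off the algebraic multiplicities:
  χ_A(x) = (x - 3)^4

Step 2 — compute geometric multiplicities via the rank-nullity identity g(λ) = n − rank(A − λI):
  rank(A − (3)·I) = 2, so dim ker(A − (3)·I) = n − 2 = 2

Summary:
  λ = 3: algebraic multiplicity = 4, geometric multiplicity = 2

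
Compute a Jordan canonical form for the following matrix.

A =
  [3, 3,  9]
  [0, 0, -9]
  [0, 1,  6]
J_2(3) ⊕ J_1(3)

The characteristic polynomial is
  det(x·I − A) = x^3 - 9*x^2 + 27*x - 27 = (x - 3)^3

Eigenvalues and multiplicities (the geometric multiplicity of λ is n − rank(A − λI), which equals the number of Jordan blocks for λ):
  λ = 3: algebraic multiplicity = 3, geometric multiplicity = 2

Determining the block sizes for each eigenvalue:
  λ = 3: 2 blocks summing to 3 forces exactly one block of size 2 and the rest size 1 → block sizes [2, 1]

Assembling the blocks gives a Jordan form
J =
  [3, 1, 0]
  [0, 3, 0]
  [0, 0, 3]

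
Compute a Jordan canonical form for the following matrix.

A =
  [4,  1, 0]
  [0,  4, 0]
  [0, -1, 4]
J_2(4) ⊕ J_1(4)

The characteristic polynomial is
  det(x·I − A) = x^3 - 12*x^2 + 48*x - 64 = (x - 4)^3

Eigenvalues and multiplicities (the geometric multiplicity of λ is n − rank(A − λI), which equals the number of Jordan blocks for λ):
  λ = 4: algebraic multiplicity = 3, geometric multiplicity = 2

Determining the block sizes for each eigenvalue:
  λ = 4: 2 blocks summing to 3 forces exactly one block of size 2 and the rest size 1 → block sizes [2, 1]

Assembling the blocks gives a Jordan form
J =
  [4, 1, 0]
  [0, 4, 0]
  [0, 0, 4]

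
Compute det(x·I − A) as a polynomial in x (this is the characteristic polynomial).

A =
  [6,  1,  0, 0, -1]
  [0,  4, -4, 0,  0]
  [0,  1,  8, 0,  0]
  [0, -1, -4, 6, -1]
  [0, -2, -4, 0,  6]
x^5 - 30*x^4 + 360*x^3 - 2160*x^2 + 6480*x - 7776

Expanding det(x·I − A) (e.g. by cofactor expansion or by noting that A is similar to its Jordan form J, which has the same characteristic polynomial as A) gives
  χ_A(x) = x^5 - 30*x^4 + 360*x^3 - 2160*x^2 + 6480*x - 7776
which factors as (x - 6)^5. The eigenvalues (with algebraic multiplicities) are λ = 6 with multiplicity 5.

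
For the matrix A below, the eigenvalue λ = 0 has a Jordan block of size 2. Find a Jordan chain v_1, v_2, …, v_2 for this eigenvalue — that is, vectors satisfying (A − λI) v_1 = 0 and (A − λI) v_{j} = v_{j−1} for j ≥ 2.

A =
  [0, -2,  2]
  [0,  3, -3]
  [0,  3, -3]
A Jordan chain for λ = 0 of length 2:
v_1 = (-2, 3, 3)ᵀ
v_2 = (0, 1, 0)ᵀ

Let N = A − (0)·I. We want v_2 with N^2 v_2 = 0 but N^1 v_2 ≠ 0; then v_{j-1} := N · v_j for j = 2, …, 2.

Pick v_2 = (0, 1, 0)ᵀ.
Then v_1 = N · v_2 = (-2, 3, 3)ᵀ.

Sanity check: (A − (0)·I) v_1 = (0, 0, 0)ᵀ = 0. ✓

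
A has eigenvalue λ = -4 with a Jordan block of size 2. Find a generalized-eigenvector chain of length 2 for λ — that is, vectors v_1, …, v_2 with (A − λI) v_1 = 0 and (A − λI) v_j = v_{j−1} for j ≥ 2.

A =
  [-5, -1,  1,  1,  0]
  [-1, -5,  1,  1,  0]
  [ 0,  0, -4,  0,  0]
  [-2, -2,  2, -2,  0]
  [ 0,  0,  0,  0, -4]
A Jordan chain for λ = -4 of length 2:
v_1 = (-1, -1, 0, -2, 0)ᵀ
v_2 = (1, 0, 0, 0, 0)ᵀ

Let N = A − (-4)·I. We want v_2 with N^2 v_2 = 0 but N^1 v_2 ≠ 0; then v_{j-1} := N · v_j for j = 2, …, 2.

Pick v_2 = (1, 0, 0, 0, 0)ᵀ.
Then v_1 = N · v_2 = (-1, -1, 0, -2, 0)ᵀ.

Sanity check: (A − (-4)·I) v_1 = (0, 0, 0, 0, 0)ᵀ = 0. ✓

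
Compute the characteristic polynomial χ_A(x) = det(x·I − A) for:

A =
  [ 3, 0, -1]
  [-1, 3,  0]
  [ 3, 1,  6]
x^3 - 12*x^2 + 48*x - 64

Expanding det(x·I − A) (e.g. by cofactor expansion or by noting that A is similar to its Jordan form J, which has the same characteristic polynomial as A) gives
  χ_A(x) = x^3 - 12*x^2 + 48*x - 64
which factors as (x - 4)^3. The eigenvalues (with algebraic multiplicities) are λ = 4 with multiplicity 3.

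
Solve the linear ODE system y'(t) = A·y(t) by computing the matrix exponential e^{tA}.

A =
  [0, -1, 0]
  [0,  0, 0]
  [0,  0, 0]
e^{tA} =
  [1, -t, 0]
  [0, 1, 0]
  [0, 0, 1]

Strategy: write A = P · J · P⁻¹ where J is a Jordan canonical form, so e^{tA} = P · e^{tJ} · P⁻¹, and e^{tJ} can be computed block-by-block.

A has Jordan form
J =
  [0, 1, 0]
  [0, 0, 0]
  [0, 0, 0]
(up to reordering of blocks).

Per-block formulas:
  For a 2×2 Jordan block J_2(0): exp(t · J_2(0)) = e^(0t)·(I + t·N), where N is the 2×2 nilpotent shift.
  For a 1×1 block at λ = 0: exp(t · [0]) = [e^(0t)].

After assembling e^{tJ} and conjugating by P, we get:

e^{tA} =
  [1, -t, 0]
  [0, 1, 0]
  [0, 0, 1]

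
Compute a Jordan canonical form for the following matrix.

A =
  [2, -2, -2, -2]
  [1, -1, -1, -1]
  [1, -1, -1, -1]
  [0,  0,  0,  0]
J_2(0) ⊕ J_1(0) ⊕ J_1(0)

The characteristic polynomial is
  det(x·I − A) = x^4

Eigenvalues and multiplicities (the geometric multiplicity of λ is n − rank(A − λI), which equals the number of Jordan blocks for λ):
  λ = 0: algebraic multiplicity = 4, geometric multiplicity = 3

Determining the block sizes for each eigenvalue:
  λ = 0: 3 blocks summing to 4 forces exactly one block of size 2 and the rest size 1 → block sizes [2, 1, 1]

Assembling the blocks gives a Jordan form
J =
  [0, 1, 0, 0]
  [0, 0, 0, 0]
  [0, 0, 0, 0]
  [0, 0, 0, 0]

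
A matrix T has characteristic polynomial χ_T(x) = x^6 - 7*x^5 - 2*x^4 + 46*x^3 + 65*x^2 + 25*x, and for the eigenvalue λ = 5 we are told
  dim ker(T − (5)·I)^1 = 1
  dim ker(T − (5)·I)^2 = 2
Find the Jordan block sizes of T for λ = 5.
Block sizes for λ = 5: [2]

From the dimensions of kernels of powers, the number of Jordan blocks of size at least j is d_j − d_{j−1} where d_j = dim ker(N^j) (with d_0 = 0). Computing the differences gives [1, 1].
The number of blocks of size exactly k is (#blocks of size ≥ k) − (#blocks of size ≥ k + 1), so the partition is: 1 block(s) of size 2.
In nonincreasing order the block sizes are [2].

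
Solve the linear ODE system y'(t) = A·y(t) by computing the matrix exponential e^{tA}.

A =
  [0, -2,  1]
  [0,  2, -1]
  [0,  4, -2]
e^{tA} =
  [1, -2*t, t]
  [0, 2*t + 1, -t]
  [0, 4*t, 1 - 2*t]

Strategy: write A = P · J · P⁻¹ where J is a Jordan canonical form, so e^{tA} = P · e^{tJ} · P⁻¹, and e^{tJ} can be computed block-by-block.

A has Jordan form
J =
  [0, 1, 0]
  [0, 0, 0]
  [0, 0, 0]
(up to reordering of blocks).

Per-block formulas:
  For a 1×1 block at λ = 0: exp(t · [0]) = [e^(0t)].
  For a 2×2 Jordan block J_2(0): exp(t · J_2(0)) = e^(0t)·(I + t·N), where N is the 2×2 nilpotent shift.

After assembling e^{tJ} and conjugating by P, we get:

e^{tA} =
  [1, -2*t, t]
  [0, 2*t + 1, -t]
  [0, 4*t, 1 - 2*t]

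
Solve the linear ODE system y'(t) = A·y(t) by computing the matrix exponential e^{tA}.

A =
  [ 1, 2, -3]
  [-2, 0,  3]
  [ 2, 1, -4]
e^{tA} =
  [-3*t^2*exp(-t) + 2*t*exp(-t) + exp(-t), 3*t^2*exp(-t)/2 + 2*t*exp(-t), 9*t^2*exp(-t)/2 - 3*t*exp(-t)]
  [-2*t*exp(-t), t*exp(-t) + exp(-t), 3*t*exp(-t)]
  [-2*t^2*exp(-t) + 2*t*exp(-t), t^2*exp(-t) + t*exp(-t), 3*t^2*exp(-t) - 3*t*exp(-t) + exp(-t)]

Strategy: write A = P · J · P⁻¹ where J is a Jordan canonical form, so e^{tA} = P · e^{tJ} · P⁻¹, and e^{tJ} can be computed block-by-block.

A has Jordan form
J =
  [-1,  1,  0]
  [ 0, -1,  1]
  [ 0,  0, -1]
(up to reordering of blocks).

Per-block formulas:
  For a 3×3 Jordan block J_3(-1): exp(t · J_3(-1)) = e^(-1t)·(I + t·N + (t^2/2)·N^2), where N is the 3×3 nilpotent shift.

After assembling e^{tJ} and conjugating by P, we get:

e^{tA} =
  [-3*t^2*exp(-t) + 2*t*exp(-t) + exp(-t), 3*t^2*exp(-t)/2 + 2*t*exp(-t), 9*t^2*exp(-t)/2 - 3*t*exp(-t)]
  [-2*t*exp(-t), t*exp(-t) + exp(-t), 3*t*exp(-t)]
  [-2*t^2*exp(-t) + 2*t*exp(-t), t^2*exp(-t) + t*exp(-t), 3*t^2*exp(-t) - 3*t*exp(-t) + exp(-t)]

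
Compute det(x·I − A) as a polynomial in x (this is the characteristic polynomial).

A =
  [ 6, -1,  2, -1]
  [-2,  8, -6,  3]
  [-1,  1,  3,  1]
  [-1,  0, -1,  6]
x^4 - 23*x^3 + 198*x^2 - 756*x + 1080

Expanding det(x·I − A) (e.g. by cofactor expansion or by noting that A is similar to its Jordan form J, which has the same characteristic polynomial as A) gives
  χ_A(x) = x^4 - 23*x^3 + 198*x^2 - 756*x + 1080
which factors as (x - 6)^3*(x - 5). The eigenvalues (with algebraic multiplicities) are λ = 5 with multiplicity 1, λ = 6 with multiplicity 3.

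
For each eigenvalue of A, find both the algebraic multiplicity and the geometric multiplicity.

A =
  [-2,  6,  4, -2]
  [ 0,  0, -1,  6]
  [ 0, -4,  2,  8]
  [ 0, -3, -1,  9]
λ = -2: alg = 1, geom = 1; λ = 3: alg = 1, geom = 1; λ = 4: alg = 2, geom = 1

Step 1 — factor the characteristic polynomial to read off the algebraic multiplicities:
  χ_A(x) = (x - 4)^2*(x - 3)*(x + 2)

Step 2 — compute geometric multiplicities via the rank-nullity identity g(λ) = n − rank(A − λI):
  rank(A − (-2)·I) = 3, so dim ker(A − (-2)·I) = n − 3 = 1
  rank(A − (3)·I) = 3, so dim ker(A − (3)·I) = n − 3 = 1
  rank(A − (4)·I) = 3, so dim ker(A − (4)·I) = n − 3 = 1

Summary:
  λ = -2: algebraic multiplicity = 1, geometric multiplicity = 1
  λ = 3: algebraic multiplicity = 1, geometric multiplicity = 1
  λ = 4: algebraic multiplicity = 2, geometric multiplicity = 1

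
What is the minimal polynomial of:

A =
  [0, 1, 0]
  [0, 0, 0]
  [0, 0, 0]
x^2

The characteristic polynomial is χ_A(x) = x^3, so the eigenvalues are known. The minimal polynomial is
  m_A(x) = Π_λ (x − λ)^{k_λ}
where k_λ is the size of the *largest* Jordan block for λ (equivalently, the smallest k with (A − λI)^k v = 0 for every generalised eigenvector v of λ).

  λ = 0: largest Jordan block has size 2, contributing (x − 0)^2

So m_A(x) = x^2 = x^2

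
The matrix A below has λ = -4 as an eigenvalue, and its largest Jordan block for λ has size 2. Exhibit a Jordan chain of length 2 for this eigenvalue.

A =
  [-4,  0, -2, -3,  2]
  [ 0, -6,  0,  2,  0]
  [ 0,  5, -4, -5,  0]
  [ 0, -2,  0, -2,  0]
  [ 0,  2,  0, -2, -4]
A Jordan chain for λ = -4 of length 2:
v_1 = (0, -2, 5, -2, 2)ᵀ
v_2 = (0, 1, 0, 0, 0)ᵀ

Let N = A − (-4)·I. We want v_2 with N^2 v_2 = 0 but N^1 v_2 ≠ 0; then v_{j-1} := N · v_j for j = 2, …, 2.

Pick v_2 = (0, 1, 0, 0, 0)ᵀ.
Then v_1 = N · v_2 = (0, -2, 5, -2, 2)ᵀ.

Sanity check: (A − (-4)·I) v_1 = (0, 0, 0, 0, 0)ᵀ = 0. ✓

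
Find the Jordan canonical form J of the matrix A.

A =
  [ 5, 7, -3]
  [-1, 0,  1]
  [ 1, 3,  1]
J_3(2)

The characteristic polynomial is
  det(x·I − A) = x^3 - 6*x^2 + 12*x - 8 = (x - 2)^3

Eigenvalues and multiplicities (the geometric multiplicity of λ is n − rank(A − λI), which equals the number of Jordan blocks for λ):
  λ = 2: algebraic multiplicity = 3, geometric multiplicity = 1

Determining the block sizes for each eigenvalue:
  λ = 2: one block (gm = 1), so the single block has size am = 3 → block sizes [3]

Assembling the blocks gives a Jordan form
J =
  [2, 1, 0]
  [0, 2, 1]
  [0, 0, 2]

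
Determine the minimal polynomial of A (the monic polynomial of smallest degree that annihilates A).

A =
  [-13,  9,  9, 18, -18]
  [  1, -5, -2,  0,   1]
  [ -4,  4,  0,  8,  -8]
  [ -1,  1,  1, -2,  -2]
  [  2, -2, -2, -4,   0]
x^3 + 12*x^2 + 48*x + 64

The characteristic polynomial is χ_A(x) = (x + 4)^5, so the eigenvalues are known. The minimal polynomial is
  m_A(x) = Π_λ (x − λ)^{k_λ}
where k_λ is the size of the *largest* Jordan block for λ (equivalently, the smallest k with (A − λI)^k v = 0 for every generalised eigenvector v of λ).

  λ = -4: largest Jordan block has size 3, contributing (x + 4)^3

So m_A(x) = (x + 4)^3 = x^3 + 12*x^2 + 48*x + 64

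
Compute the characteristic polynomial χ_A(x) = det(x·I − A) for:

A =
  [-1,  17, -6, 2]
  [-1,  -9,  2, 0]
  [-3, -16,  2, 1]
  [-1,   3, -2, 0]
x^4 + 8*x^3 + 24*x^2 + 32*x + 16

Expanding det(x·I − A) (e.g. by cofactor expansion or by noting that A is similar to its Jordan form J, which has the same characteristic polynomial as A) gives
  χ_A(x) = x^4 + 8*x^3 + 24*x^2 + 32*x + 16
which factors as (x + 2)^4. The eigenvalues (with algebraic multiplicities) are λ = -2 with multiplicity 4.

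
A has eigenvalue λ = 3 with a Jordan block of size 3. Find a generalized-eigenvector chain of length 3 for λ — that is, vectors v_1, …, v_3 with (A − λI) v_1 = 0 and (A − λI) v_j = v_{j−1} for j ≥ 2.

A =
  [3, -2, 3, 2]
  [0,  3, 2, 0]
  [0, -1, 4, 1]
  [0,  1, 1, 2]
A Jordan chain for λ = 3 of length 3:
v_1 = (-1, -2, 0, -2)ᵀ
v_2 = (-2, 0, -1, 1)ᵀ
v_3 = (0, 1, 0, 0)ᵀ

Let N = A − (3)·I. We want v_3 with N^3 v_3 = 0 but N^2 v_3 ≠ 0; then v_{j-1} := N · v_j for j = 3, …, 2.

Pick v_3 = (0, 1, 0, 0)ᵀ.
Then v_2 = N · v_3 = (-2, 0, -1, 1)ᵀ.
Then v_1 = N · v_2 = (-1, -2, 0, -2)ᵀ.

Sanity check: (A − (3)·I) v_1 = (0, 0, 0, 0)ᵀ = 0. ✓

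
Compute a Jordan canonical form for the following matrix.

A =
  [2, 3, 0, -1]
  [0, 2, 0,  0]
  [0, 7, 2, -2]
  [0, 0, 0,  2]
J_2(2) ⊕ J_2(2)

The characteristic polynomial is
  det(x·I − A) = x^4 - 8*x^3 + 24*x^2 - 32*x + 16 = (x - 2)^4

Eigenvalues and multiplicities (the geometric multiplicity of λ is n − rank(A − λI), which equals the number of Jordan blocks for λ):
  λ = 2: algebraic multiplicity = 4, geometric multiplicity = 2

Determining the block sizes for each eigenvalue:
  λ = 2: with am = 4 and gm = 2, the partition is not yet determined (e.g. several partitions of 4 into 2 parts exist). Let N = A − (2)·I. Computing rank(N^1) = 2, rank(N^2) = 0; the number of blocks of size ≥ j is rank(N^{j−1}) − rank(N^j), giving [2, 2]. So we have 2 block(s) of size 2 → block sizes [2, 2]

Assembling the blocks gives a Jordan form
J =
  [2, 1, 0, 0]
  [0, 2, 0, 0]
  [0, 0, 2, 1]
  [0, 0, 0, 2]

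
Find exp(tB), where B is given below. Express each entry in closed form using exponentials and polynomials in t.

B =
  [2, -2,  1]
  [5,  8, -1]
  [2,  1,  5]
e^{tB} =
  [t^2*exp(5*t)/2 - 3*t*exp(5*t) + exp(5*t), t^2*exp(5*t)/2 - 2*t*exp(5*t), -t^2*exp(5*t)/2 + t*exp(5*t)]
  [-t^2*exp(5*t) + 5*t*exp(5*t), -t^2*exp(5*t) + 3*t*exp(5*t) + exp(5*t), t^2*exp(5*t) - t*exp(5*t)]
  [-t^2*exp(5*t)/2 + 2*t*exp(5*t), -t^2*exp(5*t)/2 + t*exp(5*t), t^2*exp(5*t)/2 + exp(5*t)]

Strategy: write B = P · J · P⁻¹ where J is a Jordan canonical form, so e^{tB} = P · e^{tJ} · P⁻¹, and e^{tJ} can be computed block-by-block.

B has Jordan form
J =
  [5, 1, 0]
  [0, 5, 1]
  [0, 0, 5]
(up to reordering of blocks).

Per-block formulas:
  For a 3×3 Jordan block J_3(5): exp(t · J_3(5)) = e^(5t)·(I + t·N + (t^2/2)·N^2), where N is the 3×3 nilpotent shift.

After assembling e^{tJ} and conjugating by P, we get:

e^{tB} =
  [t^2*exp(5*t)/2 - 3*t*exp(5*t) + exp(5*t), t^2*exp(5*t)/2 - 2*t*exp(5*t), -t^2*exp(5*t)/2 + t*exp(5*t)]
  [-t^2*exp(5*t) + 5*t*exp(5*t), -t^2*exp(5*t) + 3*t*exp(5*t) + exp(5*t), t^2*exp(5*t) - t*exp(5*t)]
  [-t^2*exp(5*t)/2 + 2*t*exp(5*t), -t^2*exp(5*t)/2 + t*exp(5*t), t^2*exp(5*t)/2 + exp(5*t)]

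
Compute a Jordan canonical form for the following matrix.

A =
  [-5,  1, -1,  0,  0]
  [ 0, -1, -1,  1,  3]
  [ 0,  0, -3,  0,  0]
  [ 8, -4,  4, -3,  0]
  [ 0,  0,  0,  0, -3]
J_3(-3) ⊕ J_1(-3) ⊕ J_1(-3)

The characteristic polynomial is
  det(x·I − A) = x^5 + 15*x^4 + 90*x^3 + 270*x^2 + 405*x + 243 = (x + 3)^5

Eigenvalues and multiplicities (the geometric multiplicity of λ is n − rank(A − λI), which equals the number of Jordan blocks for λ):
  λ = -3: algebraic multiplicity = 5, geometric multiplicity = 3

Determining the block sizes for each eigenvalue:
  λ = -3: with am = 5 and gm = 3, the partition is not yet determined (e.g. several partitions of 5 into 3 parts exist). Let N = A − (-3)·I. Computing rank(N^1) = 2, rank(N^2) = 1, rank(N^3) = 0; the number of blocks of size ≥ j is rank(N^{j−1}) − rank(N^j), giving [3, 1, 1]. So we have 1 block(s) of size 3, 2 block(s) of size 1 → block sizes [3, 1, 1]

Assembling the blocks gives a Jordan form
J =
  [-3,  1,  0,  0,  0]
  [ 0, -3,  1,  0,  0]
  [ 0,  0, -3,  0,  0]
  [ 0,  0,  0, -3,  0]
  [ 0,  0,  0,  0, -3]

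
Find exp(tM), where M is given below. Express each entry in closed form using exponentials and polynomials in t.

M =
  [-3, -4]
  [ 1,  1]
e^{tM} =
  [-2*t*exp(-t) + exp(-t), -4*t*exp(-t)]
  [t*exp(-t), 2*t*exp(-t) + exp(-t)]

Strategy: write M = P · J · P⁻¹ where J is a Jordan canonical form, so e^{tM} = P · e^{tJ} · P⁻¹, and e^{tJ} can be computed block-by-block.

M has Jordan form
J =
  [-1,  1]
  [ 0, -1]
(up to reordering of blocks).

Per-block formulas:
  For a 2×2 Jordan block J_2(-1): exp(t · J_2(-1)) = e^(-1t)·(I + t·N), where N is the 2×2 nilpotent shift.

After assembling e^{tJ} and conjugating by P, we get:

e^{tM} =
  [-2*t*exp(-t) + exp(-t), -4*t*exp(-t)]
  [t*exp(-t), 2*t*exp(-t) + exp(-t)]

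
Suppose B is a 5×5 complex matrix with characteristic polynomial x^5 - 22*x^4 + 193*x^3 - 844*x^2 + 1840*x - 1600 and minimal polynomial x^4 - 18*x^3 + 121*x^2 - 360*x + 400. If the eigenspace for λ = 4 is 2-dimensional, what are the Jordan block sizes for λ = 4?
Block sizes for λ = 4: [2, 1]

Step 1 — from the characteristic polynomial, algebraic multiplicity of λ = 4 is 3. From dim ker(B − (4)·I) = 2, there are exactly 2 Jordan blocks for λ = 4.
Step 2 — from the minimal polynomial, the factor (x − 4)^2 tells us the largest block for λ = 4 has size 2.
Step 3 — with total size 3, 2 blocks, and largest block 2, the block sizes (in nonincreasing order) are [2, 1].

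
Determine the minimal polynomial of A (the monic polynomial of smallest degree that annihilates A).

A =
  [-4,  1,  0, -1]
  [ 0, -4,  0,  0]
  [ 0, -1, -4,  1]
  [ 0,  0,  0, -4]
x^2 + 8*x + 16

The characteristic polynomial is χ_A(x) = (x + 4)^4, so the eigenvalues are known. The minimal polynomial is
  m_A(x) = Π_λ (x − λ)^{k_λ}
where k_λ is the size of the *largest* Jordan block for λ (equivalently, the smallest k with (A − λI)^k v = 0 for every generalised eigenvector v of λ).

  λ = -4: largest Jordan block has size 2, contributing (x + 4)^2

So m_A(x) = (x + 4)^2 = x^2 + 8*x + 16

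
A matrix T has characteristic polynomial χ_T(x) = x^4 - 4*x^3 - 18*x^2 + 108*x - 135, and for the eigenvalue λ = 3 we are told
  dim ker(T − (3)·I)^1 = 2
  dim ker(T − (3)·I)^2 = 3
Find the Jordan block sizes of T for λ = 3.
Block sizes for λ = 3: [2, 1]

From the dimensions of kernels of powers, the number of Jordan blocks of size at least j is d_j − d_{j−1} where d_j = dim ker(N^j) (with d_0 = 0). Computing the differences gives [2, 1].
The number of blocks of size exactly k is (#blocks of size ≥ k) − (#blocks of size ≥ k + 1), so the partition is: 1 block(s) of size 1, 1 block(s) of size 2.
In nonincreasing order the block sizes are [2, 1].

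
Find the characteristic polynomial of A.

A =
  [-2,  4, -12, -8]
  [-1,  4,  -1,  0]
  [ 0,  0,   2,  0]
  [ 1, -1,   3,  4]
x^4 - 8*x^3 + 24*x^2 - 32*x + 16

Expanding det(x·I − A) (e.g. by cofactor expansion or by noting that A is similar to its Jordan form J, which has the same characteristic polynomial as A) gives
  χ_A(x) = x^4 - 8*x^3 + 24*x^2 - 32*x + 16
which factors as (x - 2)^4. The eigenvalues (with algebraic multiplicities) are λ = 2 with multiplicity 4.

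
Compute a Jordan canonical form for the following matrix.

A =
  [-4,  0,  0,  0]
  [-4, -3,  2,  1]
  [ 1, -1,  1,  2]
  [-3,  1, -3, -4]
J_1(-4) ⊕ J_3(-2)

The characteristic polynomial is
  det(x·I − A) = x^4 + 10*x^3 + 36*x^2 + 56*x + 32 = (x + 2)^3*(x + 4)

Eigenvalues and multiplicities (the geometric multiplicity of λ is n − rank(A − λI), which equals the number of Jordan blocks for λ):
  λ = -4: algebraic multiplicity = 1, geometric multiplicity = 1
  λ = -2: algebraic multiplicity = 3, geometric multiplicity = 1

Determining the block sizes for each eigenvalue:
  λ = -4: one block (gm = 1), so the single block has size am = 1 → block sizes [1]
  λ = -2: one block (gm = 1), so the single block has size am = 3 → block sizes [3]

Assembling the blocks gives a Jordan form
J =
  [-4,  0,  0,  0]
  [ 0, -2,  1,  0]
  [ 0,  0, -2,  1]
  [ 0,  0,  0, -2]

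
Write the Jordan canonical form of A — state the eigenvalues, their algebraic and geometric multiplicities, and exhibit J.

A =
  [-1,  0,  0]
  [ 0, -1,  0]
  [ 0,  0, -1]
J_1(-1) ⊕ J_1(-1) ⊕ J_1(-1)

The characteristic polynomial is
  det(x·I − A) = x^3 + 3*x^2 + 3*x + 1 = (x + 1)^3

Eigenvalues and multiplicities (the geometric multiplicity of λ is n − rank(A − λI), which equals the number of Jordan blocks for λ):
  λ = -1: algebraic multiplicity = 3, geometric multiplicity = 3

Determining the block sizes for each eigenvalue:
  λ = -1: gm = am = 3, so every block has size 1 → block sizes [1, 1, 1]

Assembling the blocks gives a Jordan form
J =
  [-1,  0,  0]
  [ 0, -1,  0]
  [ 0,  0, -1]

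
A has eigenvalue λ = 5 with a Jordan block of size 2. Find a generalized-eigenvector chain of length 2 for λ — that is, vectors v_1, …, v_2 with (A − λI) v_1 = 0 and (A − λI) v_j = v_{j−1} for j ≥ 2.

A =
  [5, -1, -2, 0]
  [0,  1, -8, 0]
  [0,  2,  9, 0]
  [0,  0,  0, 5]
A Jordan chain for λ = 5 of length 2:
v_1 = (-1, -4, 2, 0)ᵀ
v_2 = (0, 1, 0, 0)ᵀ

Let N = A − (5)·I. We want v_2 with N^2 v_2 = 0 but N^1 v_2 ≠ 0; then v_{j-1} := N · v_j for j = 2, …, 2.

Pick v_2 = (0, 1, 0, 0)ᵀ.
Then v_1 = N · v_2 = (-1, -4, 2, 0)ᵀ.

Sanity check: (A − (5)·I) v_1 = (0, 0, 0, 0)ᵀ = 0. ✓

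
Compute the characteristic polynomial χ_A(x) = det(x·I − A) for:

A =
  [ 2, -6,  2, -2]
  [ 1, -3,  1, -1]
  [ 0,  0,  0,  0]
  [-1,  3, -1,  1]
x^4

Expanding det(x·I − A) (e.g. by cofactor expansion or by noting that A is similar to its Jordan form J, which has the same characteristic polynomial as A) gives
  χ_A(x) = x^4
which factors as x^4. The eigenvalues (with algebraic multiplicities) are λ = 0 with multiplicity 4.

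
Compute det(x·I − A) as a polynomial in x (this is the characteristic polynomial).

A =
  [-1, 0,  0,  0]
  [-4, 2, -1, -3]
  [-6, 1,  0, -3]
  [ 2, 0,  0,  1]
x^4 - 2*x^3 + 2*x - 1

Expanding det(x·I − A) (e.g. by cofactor expansion or by noting that A is similar to its Jordan form J, which has the same characteristic polynomial as A) gives
  χ_A(x) = x^4 - 2*x^3 + 2*x - 1
which factors as (x - 1)^3*(x + 1). The eigenvalues (with algebraic multiplicities) are λ = -1 with multiplicity 1, λ = 1 with multiplicity 3.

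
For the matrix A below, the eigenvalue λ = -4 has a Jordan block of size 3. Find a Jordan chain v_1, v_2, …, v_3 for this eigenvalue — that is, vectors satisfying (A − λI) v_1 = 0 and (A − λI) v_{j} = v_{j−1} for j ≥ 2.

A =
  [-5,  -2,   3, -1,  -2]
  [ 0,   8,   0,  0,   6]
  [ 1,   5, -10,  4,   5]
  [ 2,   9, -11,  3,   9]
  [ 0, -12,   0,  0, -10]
A Jordan chain for λ = -4 of length 3:
v_1 = (2, 0, 1, 1, 0)ᵀ
v_2 = (-1, 0, 1, 2, 0)ᵀ
v_3 = (1, 0, 0, 0, 0)ᵀ

Let N = A − (-4)·I. We want v_3 with N^3 v_3 = 0 but N^2 v_3 ≠ 0; then v_{j-1} := N · v_j for j = 3, …, 2.

Pick v_3 = (1, 0, 0, 0, 0)ᵀ.
Then v_2 = N · v_3 = (-1, 0, 1, 2, 0)ᵀ.
Then v_1 = N · v_2 = (2, 0, 1, 1, 0)ᵀ.

Sanity check: (A − (-4)·I) v_1 = (0, 0, 0, 0, 0)ᵀ = 0. ✓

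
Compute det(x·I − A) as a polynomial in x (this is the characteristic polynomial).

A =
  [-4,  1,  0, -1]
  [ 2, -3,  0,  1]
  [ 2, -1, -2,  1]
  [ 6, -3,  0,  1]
x^4 + 8*x^3 + 24*x^2 + 32*x + 16

Expanding det(x·I − A) (e.g. by cofactor expansion or by noting that A is similar to its Jordan form J, which has the same characteristic polynomial as A) gives
  χ_A(x) = x^4 + 8*x^3 + 24*x^2 + 32*x + 16
which factors as (x + 2)^4. The eigenvalues (with algebraic multiplicities) are λ = -2 with multiplicity 4.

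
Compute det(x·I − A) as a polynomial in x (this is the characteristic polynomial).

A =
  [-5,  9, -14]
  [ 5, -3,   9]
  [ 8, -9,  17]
x^3 - 9*x^2 + 27*x - 27

Expanding det(x·I − A) (e.g. by cofactor expansion or by noting that A is similar to its Jordan form J, which has the same characteristic polynomial as A) gives
  χ_A(x) = x^3 - 9*x^2 + 27*x - 27
which factors as (x - 3)^3. The eigenvalues (with algebraic multiplicities) are λ = 3 with multiplicity 3.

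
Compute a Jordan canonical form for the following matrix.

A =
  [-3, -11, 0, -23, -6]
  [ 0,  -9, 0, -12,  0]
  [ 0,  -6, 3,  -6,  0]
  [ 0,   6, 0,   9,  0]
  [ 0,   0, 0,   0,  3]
J_2(-3) ⊕ J_1(3) ⊕ J_1(3) ⊕ J_1(3)

The characteristic polynomial is
  det(x·I − A) = x^5 - 3*x^4 - 18*x^3 + 54*x^2 + 81*x - 243 = (x - 3)^3*(x + 3)^2

Eigenvalues and multiplicities (the geometric multiplicity of λ is n − rank(A − λI), which equals the number of Jordan blocks for λ):
  λ = -3: algebraic multiplicity = 2, geometric multiplicity = 1
  λ = 3: algebraic multiplicity = 3, geometric multiplicity = 3

Determining the block sizes for each eigenvalue:
  λ = -3: one block (gm = 1), so the single block has size am = 2 → block sizes [2]
  λ = 3: gm = am = 3, so every block has size 1 → block sizes [1, 1, 1]

Assembling the blocks gives a Jordan form
J =
  [-3,  1, 0, 0, 0]
  [ 0, -3, 0, 0, 0]
  [ 0,  0, 3, 0, 0]
  [ 0,  0, 0, 3, 0]
  [ 0,  0, 0, 0, 3]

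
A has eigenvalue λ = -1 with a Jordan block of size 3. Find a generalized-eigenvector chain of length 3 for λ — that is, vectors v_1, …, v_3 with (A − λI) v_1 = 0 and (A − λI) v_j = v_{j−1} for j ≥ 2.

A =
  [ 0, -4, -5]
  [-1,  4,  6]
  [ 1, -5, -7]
A Jordan chain for λ = -1 of length 3:
v_1 = (1, -1, 1)ᵀ
v_2 = (-4, 5, -5)ᵀ
v_3 = (0, 1, 0)ᵀ

Let N = A − (-1)·I. We want v_3 with N^3 v_3 = 0 but N^2 v_3 ≠ 0; then v_{j-1} := N · v_j for j = 3, …, 2.

Pick v_3 = (0, 1, 0)ᵀ.
Then v_2 = N · v_3 = (-4, 5, -5)ᵀ.
Then v_1 = N · v_2 = (1, -1, 1)ᵀ.

Sanity check: (A − (-1)·I) v_1 = (0, 0, 0)ᵀ = 0. ✓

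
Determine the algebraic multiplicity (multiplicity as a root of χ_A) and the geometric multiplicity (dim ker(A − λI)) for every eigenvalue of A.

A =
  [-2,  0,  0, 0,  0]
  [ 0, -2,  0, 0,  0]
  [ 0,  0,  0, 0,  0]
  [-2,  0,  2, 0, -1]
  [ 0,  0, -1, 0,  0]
λ = -2: alg = 2, geom = 2; λ = 0: alg = 3, geom = 1

Step 1 — factor the characteristic polynomial to read off the algebraic multiplicities:
  χ_A(x) = x^3*(x + 2)^2

Step 2 — compute geometric multiplicities via the rank-nullity identity g(λ) = n − rank(A − λI):
  rank(A − (-2)·I) = 3, so dim ker(A − (-2)·I) = n − 3 = 2
  rank(A − (0)·I) = 4, so dim ker(A − (0)·I) = n − 4 = 1

Summary:
  λ = -2: algebraic multiplicity = 2, geometric multiplicity = 2
  λ = 0: algebraic multiplicity = 3, geometric multiplicity = 1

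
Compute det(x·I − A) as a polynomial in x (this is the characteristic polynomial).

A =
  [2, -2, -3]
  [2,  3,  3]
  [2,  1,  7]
x^3 - 12*x^2 + 48*x - 64

Expanding det(x·I − A) (e.g. by cofactor expansion or by noting that A is similar to its Jordan form J, which has the same characteristic polynomial as A) gives
  χ_A(x) = x^3 - 12*x^2 + 48*x - 64
which factors as (x - 4)^3. The eigenvalues (with algebraic multiplicities) are λ = 4 with multiplicity 3.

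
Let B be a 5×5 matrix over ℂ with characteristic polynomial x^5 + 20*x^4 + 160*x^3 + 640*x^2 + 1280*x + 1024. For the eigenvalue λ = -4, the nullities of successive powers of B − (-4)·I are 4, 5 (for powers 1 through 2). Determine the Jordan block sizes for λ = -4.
Block sizes for λ = -4: [2, 1, 1, 1]

From the dimensions of kernels of powers, the number of Jordan blocks of size at least j is d_j − d_{j−1} where d_j = dim ker(N^j) (with d_0 = 0). Computing the differences gives [4, 1].
The number of blocks of size exactly k is (#blocks of size ≥ k) − (#blocks of size ≥ k + 1), so the partition is: 3 block(s) of size 1, 1 block(s) of size 2.
In nonincreasing order the block sizes are [2, 1, 1, 1].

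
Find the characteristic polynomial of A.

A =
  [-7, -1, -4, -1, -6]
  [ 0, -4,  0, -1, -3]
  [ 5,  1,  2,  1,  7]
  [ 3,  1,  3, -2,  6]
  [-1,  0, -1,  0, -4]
x^5 + 15*x^4 + 90*x^3 + 270*x^2 + 405*x + 243

Expanding det(x·I − A) (e.g. by cofactor expansion or by noting that A is similar to its Jordan form J, which has the same characteristic polynomial as A) gives
  χ_A(x) = x^5 + 15*x^4 + 90*x^3 + 270*x^2 + 405*x + 243
which factors as (x + 3)^5. The eigenvalues (with algebraic multiplicities) are λ = -3 with multiplicity 5.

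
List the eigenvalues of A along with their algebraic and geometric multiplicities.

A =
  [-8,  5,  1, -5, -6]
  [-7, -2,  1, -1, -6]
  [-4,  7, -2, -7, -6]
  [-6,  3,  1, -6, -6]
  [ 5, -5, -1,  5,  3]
λ = -3: alg = 5, geom = 3

Step 1 — factor the characteristic polynomial to read off the algebraic multiplicities:
  χ_A(x) = (x + 3)^5

Step 2 — compute geometric multiplicities via the rank-nullity identity g(λ) = n − rank(A − λI):
  rank(A − (-3)·I) = 2, so dim ker(A − (-3)·I) = n − 2 = 3

Summary:
  λ = -3: algebraic multiplicity = 5, geometric multiplicity = 3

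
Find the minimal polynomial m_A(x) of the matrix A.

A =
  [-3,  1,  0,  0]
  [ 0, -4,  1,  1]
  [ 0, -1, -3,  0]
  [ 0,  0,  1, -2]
x^3 + 9*x^2 + 27*x + 27

The characteristic polynomial is χ_A(x) = (x + 3)^4, so the eigenvalues are known. The minimal polynomial is
  m_A(x) = Π_λ (x − λ)^{k_λ}
where k_λ is the size of the *largest* Jordan block for λ (equivalently, the smallest k with (A − λI)^k v = 0 for every generalised eigenvector v of λ).

  λ = -3: largest Jordan block has size 3, contributing (x + 3)^3

So m_A(x) = (x + 3)^3 = x^3 + 9*x^2 + 27*x + 27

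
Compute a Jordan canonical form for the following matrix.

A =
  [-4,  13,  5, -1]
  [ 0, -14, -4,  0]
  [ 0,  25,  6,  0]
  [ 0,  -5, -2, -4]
J_2(-4) ⊕ J_2(-4)

The characteristic polynomial is
  det(x·I − A) = x^4 + 16*x^3 + 96*x^2 + 256*x + 256 = (x + 4)^4

Eigenvalues and multiplicities (the geometric multiplicity of λ is n − rank(A − λI), which equals the number of Jordan blocks for λ):
  λ = -4: algebraic multiplicity = 4, geometric multiplicity = 2

Determining the block sizes for each eigenvalue:
  λ = -4: with am = 4 and gm = 2, the partition is not yet determined (e.g. several partitions of 4 into 2 parts exist). Let N = A − (-4)·I. Computing rank(N^1) = 2, rank(N^2) = 0; the number of blocks of size ≥ j is rank(N^{j−1}) − rank(N^j), giving [2, 2]. So we have 2 block(s) of size 2 → block sizes [2, 2]

Assembling the blocks gives a Jordan form
J =
  [-4,  1,  0,  0]
  [ 0, -4,  0,  0]
  [ 0,  0, -4,  1]
  [ 0,  0,  0, -4]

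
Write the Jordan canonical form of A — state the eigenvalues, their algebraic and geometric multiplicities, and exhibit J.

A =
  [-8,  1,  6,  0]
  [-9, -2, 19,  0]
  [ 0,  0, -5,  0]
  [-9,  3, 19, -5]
J_3(-5) ⊕ J_1(-5)

The characteristic polynomial is
  det(x·I − A) = x^4 + 20*x^3 + 150*x^2 + 500*x + 625 = (x + 5)^4

Eigenvalues and multiplicities (the geometric multiplicity of λ is n − rank(A − λI), which equals the number of Jordan blocks for λ):
  λ = -5: algebraic multiplicity = 4, geometric multiplicity = 2

Determining the block sizes for each eigenvalue:
  λ = -5: with am = 4 and gm = 2, the partition is not yet determined (e.g. several partitions of 4 into 2 parts exist). Let N = A − (-5)·I. Computing rank(N^1) = 2, rank(N^2) = 1, rank(N^3) = 0; the number of blocks of size ≥ j is rank(N^{j−1}) − rank(N^j), giving [2, 1, 1]. So we have 1 block(s) of size 3, 1 block(s) of size 1 → block sizes [3, 1]

Assembling the blocks gives a Jordan form
J =
  [-5,  1,  0,  0]
  [ 0, -5,  1,  0]
  [ 0,  0, -5,  0]
  [ 0,  0,  0, -5]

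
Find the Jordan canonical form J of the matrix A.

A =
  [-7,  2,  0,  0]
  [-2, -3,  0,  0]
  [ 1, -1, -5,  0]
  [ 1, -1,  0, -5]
J_2(-5) ⊕ J_1(-5) ⊕ J_1(-5)

The characteristic polynomial is
  det(x·I − A) = x^4 + 20*x^3 + 150*x^2 + 500*x + 625 = (x + 5)^4

Eigenvalues and multiplicities (the geometric multiplicity of λ is n − rank(A − λI), which equals the number of Jordan blocks for λ):
  λ = -5: algebraic multiplicity = 4, geometric multiplicity = 3

Determining the block sizes for each eigenvalue:
  λ = -5: 3 blocks summing to 4 forces exactly one block of size 2 and the rest size 1 → block sizes [2, 1, 1]

Assembling the blocks gives a Jordan form
J =
  [-5,  1,  0,  0]
  [ 0, -5,  0,  0]
  [ 0,  0, -5,  0]
  [ 0,  0,  0, -5]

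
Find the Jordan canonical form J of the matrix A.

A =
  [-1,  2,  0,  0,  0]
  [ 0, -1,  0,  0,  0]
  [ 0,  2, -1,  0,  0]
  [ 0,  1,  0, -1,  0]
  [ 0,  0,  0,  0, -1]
J_2(-1) ⊕ J_1(-1) ⊕ J_1(-1) ⊕ J_1(-1)

The characteristic polynomial is
  det(x·I − A) = x^5 + 5*x^4 + 10*x^3 + 10*x^2 + 5*x + 1 = (x + 1)^5

Eigenvalues and multiplicities (the geometric multiplicity of λ is n − rank(A − λI), which equals the number of Jordan blocks for λ):
  λ = -1: algebraic multiplicity = 5, geometric multiplicity = 4

Determining the block sizes for each eigenvalue:
  λ = -1: 4 blocks summing to 5 forces exactly one block of size 2 and the rest size 1 → block sizes [2, 1, 1, 1]

Assembling the blocks gives a Jordan form
J =
  [-1,  1,  0,  0,  0]
  [ 0, -1,  0,  0,  0]
  [ 0,  0, -1,  0,  0]
  [ 0,  0,  0, -1,  0]
  [ 0,  0,  0,  0, -1]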